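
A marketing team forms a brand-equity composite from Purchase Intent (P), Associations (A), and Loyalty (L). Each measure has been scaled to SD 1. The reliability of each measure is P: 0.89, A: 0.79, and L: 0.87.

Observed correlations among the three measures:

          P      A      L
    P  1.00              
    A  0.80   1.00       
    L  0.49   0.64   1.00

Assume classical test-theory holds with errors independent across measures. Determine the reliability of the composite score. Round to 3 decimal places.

0.934

Var(P+A+L) = 3 + 2·[0.80 + 0.49 + 0.64] = 3 + 3.86 = 6.86.
Because errors are independent across components, Cov(Tᵢ,Tⱼ) = Cov(Xᵢ,Xⱼ); the off-diagonal part of the true-score variance is the same as above.
True-score variance = [0.89 + 0.79 + 0.87] + 3.86 = 2.55 + 3.86 = 6.41.
Reliability = 6.41 / 6.86 = 0.934.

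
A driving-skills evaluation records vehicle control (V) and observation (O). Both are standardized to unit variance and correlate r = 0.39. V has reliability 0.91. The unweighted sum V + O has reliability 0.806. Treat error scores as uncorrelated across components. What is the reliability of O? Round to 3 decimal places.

Var(V+O) = 2 + 2·0.39 = 2.780.
True-score variance = ρ_V + ρ_O + 2·0.39, so 0.806 = (0.91 + ρ_O + 0.78) / 2.780.
ρ_O = 0.806·2.780 − 0.91 − 0.78 = 0.551.

0.551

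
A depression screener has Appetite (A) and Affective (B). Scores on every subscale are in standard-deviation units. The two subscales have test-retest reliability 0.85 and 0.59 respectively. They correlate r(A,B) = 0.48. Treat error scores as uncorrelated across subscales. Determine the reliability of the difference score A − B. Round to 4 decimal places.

0.4615

Var(A−B) = 1 + 1 − 2·0.48 = 2 − 0.96 = 1.04.
Under uncorrelated errors the observed covariances equal the true-score covariances, so only the own-variance terms attenuate.
True-score variance = [0.85 + 0.59] − 0.96 = 1.44 − 0.96 = 0.48.
Reliability = 0.48 / 1.04 = 0.4615.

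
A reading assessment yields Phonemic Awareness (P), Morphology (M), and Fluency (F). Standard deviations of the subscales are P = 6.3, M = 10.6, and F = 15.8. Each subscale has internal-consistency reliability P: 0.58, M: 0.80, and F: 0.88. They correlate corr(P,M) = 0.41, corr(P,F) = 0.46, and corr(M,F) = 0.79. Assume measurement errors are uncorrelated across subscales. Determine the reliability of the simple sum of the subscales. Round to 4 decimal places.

0.9150

Var(P+M+F) = 6.3² + 10.6² + 15.8² + 2·[6.3·10.6·0.41 + 6.3·15.8·0.46 + 10.6·15.8·0.79] = 401.69 + 410.955 = 812.645.
Because errors are independent across components, Cov(Tᵢ,Tⱼ) = Cov(Xᵢ,Xⱼ); the off-diagonal part of the true-score variance is the same as above.
True-score variance = [6.3²·0.58 + 10.6²·0.80 + 15.8²·0.88] + 410.955 = 332.591 + 410.955 = 743.546.
Reliability = 743.546 / 812.645 = 0.9150.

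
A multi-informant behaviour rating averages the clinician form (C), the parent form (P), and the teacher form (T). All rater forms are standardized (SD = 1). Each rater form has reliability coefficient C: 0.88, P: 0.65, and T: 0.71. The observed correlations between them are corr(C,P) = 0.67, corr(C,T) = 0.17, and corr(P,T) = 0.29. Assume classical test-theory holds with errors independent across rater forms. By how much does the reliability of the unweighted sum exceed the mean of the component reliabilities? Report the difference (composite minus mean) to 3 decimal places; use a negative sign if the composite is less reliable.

Var(sum) = 3 + 2.26 = 5.26; true-score variance = 2.24 + 2.26 = 4.5; composite reliability = 0.8555.
Mean component reliability = 0.7467.
Difference = 0.8555 − 0.7467 = 0.109.

0.109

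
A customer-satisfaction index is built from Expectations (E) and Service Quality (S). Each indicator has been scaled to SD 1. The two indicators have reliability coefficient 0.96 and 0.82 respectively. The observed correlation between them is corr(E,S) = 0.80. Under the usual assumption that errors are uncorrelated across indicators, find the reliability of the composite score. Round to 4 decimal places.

Var(E+S) = 2 + 2·[0.80] = 2 + 1.6 = 3.6.
With uncorrelated errors the cross-covariances are all true-score covariance, so they carry over unchanged; only the diagonal terms shrink to ρᵢσᵢ².
True-score variance = [0.96 + 0.82] + 1.6 = 1.78 + 1.6 = 3.38.
Reliability = 3.38 / 3.6 = 0.9389.

0.9389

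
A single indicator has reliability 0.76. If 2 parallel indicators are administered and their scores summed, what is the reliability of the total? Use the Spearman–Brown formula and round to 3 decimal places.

0.864

ρ_k = kρ / (1 + (k−1)ρ) = 2·0.76 / (1 + 1·0.76) = 1.520 / 1.760 = 0.864.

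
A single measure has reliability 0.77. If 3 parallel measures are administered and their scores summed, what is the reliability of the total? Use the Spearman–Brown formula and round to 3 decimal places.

0.909

ρ_k = kρ / (1 + (k−1)ρ) = 3·0.77 / (1 + 2·0.77) = 2.310 / 2.540 = 0.909.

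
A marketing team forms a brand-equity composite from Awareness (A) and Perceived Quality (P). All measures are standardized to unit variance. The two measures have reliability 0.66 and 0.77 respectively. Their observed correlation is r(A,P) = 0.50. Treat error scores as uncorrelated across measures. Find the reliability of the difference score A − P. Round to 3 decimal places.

0.430

Var(A−P) = 1 + 1 − 2·0.50 = 2 − 1 = 1.
Because errors are independent across components, Cov(Tᵢ,Tⱼ) = Cov(Xᵢ,Xⱼ); the off-diagonal part of the true-score variance is the same as above.
True-score variance = [0.66 + 0.77] − 1 = 1.43 − 1 = 0.43.
Reliability = 0.43 / 1 = 0.430.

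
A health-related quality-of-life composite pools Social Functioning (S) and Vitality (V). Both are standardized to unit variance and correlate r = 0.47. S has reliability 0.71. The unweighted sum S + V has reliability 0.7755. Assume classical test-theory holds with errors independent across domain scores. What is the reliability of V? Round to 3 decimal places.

0.630

Var(S+V) = 2 + 2·0.47 = 2.940.
True-score variance = ρ_S + ρ_V + 2·0.47, so 0.7755 = (0.71 + ρ_V + 0.94) / 2.940.
ρ_V = 0.7755·2.940 − 0.71 − 0.94 = 0.630.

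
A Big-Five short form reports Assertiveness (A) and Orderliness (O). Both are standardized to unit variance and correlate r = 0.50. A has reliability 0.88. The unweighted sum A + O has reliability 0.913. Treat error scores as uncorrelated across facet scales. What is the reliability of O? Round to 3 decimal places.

Var(A+O) = 2 + 2·0.50 = 3.000.
True-score variance = ρ_A + ρ_O + 2·0.50, so 0.913 = (0.88 + ρ_O + 1.00) / 3.000.
ρ_O = 0.913·3.000 − 0.88 − 1.00 = 0.859.

0.859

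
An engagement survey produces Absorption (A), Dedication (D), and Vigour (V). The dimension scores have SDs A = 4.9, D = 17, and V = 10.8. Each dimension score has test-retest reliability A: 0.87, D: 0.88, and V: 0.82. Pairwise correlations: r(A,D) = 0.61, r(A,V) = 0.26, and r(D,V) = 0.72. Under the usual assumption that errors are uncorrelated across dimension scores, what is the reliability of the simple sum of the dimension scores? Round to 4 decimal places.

Var(A+D+V) = 4.9² + 17² + 10.8² + 2·[4.9·17·0.61 + 4.9·10.8·0.26 + 17·10.8·0.72] = 429.65 + 393.528 = 823.178.
Because errors are independent across components, Cov(Tᵢ,Tⱼ) = Cov(Xᵢ,Xⱼ); the off-diagonal part of the true-score variance is the same as above.
True-score variance = [4.9²·0.87 + 17²·0.88 + 10.8²·0.82] + 393.528 = 370.853 + 393.528 = 764.382.
Reliability = 764.382 / 823.178 = 0.9286.

0.9286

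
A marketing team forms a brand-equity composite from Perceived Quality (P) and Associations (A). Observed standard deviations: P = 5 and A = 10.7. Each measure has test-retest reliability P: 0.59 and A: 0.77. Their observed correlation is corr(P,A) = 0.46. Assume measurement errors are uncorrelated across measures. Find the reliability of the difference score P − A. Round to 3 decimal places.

0.595

Var(P−A) = 5² + 10.7² − 2·5·10.7·0.46 = 139.49 − 49.22 = 90.27.
Because errors are independent across components, Cov(Tᵢ,Tⱼ) = Cov(Xᵢ,Xⱼ); the off-diagonal part of the true-score variance is the same as above.
True-score variance = [5²·0.59 + 10.7²·0.77] − 49.22 = 102.907 − 49.22 = 53.6873.
Reliability = 53.6873 / 90.27 = 0.595.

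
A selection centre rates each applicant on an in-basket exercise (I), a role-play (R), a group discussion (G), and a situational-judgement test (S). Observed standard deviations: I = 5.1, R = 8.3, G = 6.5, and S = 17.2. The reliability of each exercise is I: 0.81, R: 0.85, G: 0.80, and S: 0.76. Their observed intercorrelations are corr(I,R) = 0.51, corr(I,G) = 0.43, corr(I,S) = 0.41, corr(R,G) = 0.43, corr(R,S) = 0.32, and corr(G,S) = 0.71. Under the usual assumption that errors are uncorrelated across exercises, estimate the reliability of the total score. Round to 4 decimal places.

Var(I+R+G+S) = 5.1² + 8.3² + 6.5² + 17.2² + 2·[5.1·8.3·0.51 + 5.1·6.5·0.43 + 5.1·17.2·0.41 + 8.3·6.5·0.43 + 8.3·17.2·0.32 + 6.5·17.2·0.71] = 432.99 + 440.135 = 873.125.
Under uncorrelated errors the observed covariances equal the true-score covariances, so only the own-variance terms attenuate.
True-score variance = [5.1²·0.81 + 8.3²·0.85 + 6.5²·0.80 + 17.2²·0.76] + 440.135 = 338.263 + 440.135 = 778.398.
Reliability = 778.398 / 873.125 = 0.8915.

0.8915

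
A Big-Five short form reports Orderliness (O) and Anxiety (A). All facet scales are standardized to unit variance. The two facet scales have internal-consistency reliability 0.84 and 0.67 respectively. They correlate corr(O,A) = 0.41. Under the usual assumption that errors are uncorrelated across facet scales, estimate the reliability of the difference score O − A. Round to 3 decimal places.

Var(O−A) = 1 + 1 − 2·0.41 = 2 − 0.82 = 1.18.
Because errors are independent across components, Cov(Tᵢ,Tⱼ) = Cov(Xᵢ,Xⱼ); the off-diagonal part of the true-score variance is the same as above.
True-score variance = [0.84 + 0.67] − 0.82 = 1.51 − 0.82 = 0.69.
Reliability = 0.69 / 1.18 = 0.585.

0.585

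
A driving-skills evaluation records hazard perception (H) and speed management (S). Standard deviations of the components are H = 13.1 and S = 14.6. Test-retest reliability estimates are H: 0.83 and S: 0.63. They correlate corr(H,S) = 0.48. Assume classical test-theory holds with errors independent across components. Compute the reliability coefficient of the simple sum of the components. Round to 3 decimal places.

Var(H+S) = 13.1² + 14.6² + 2·[13.1·14.6·0.48] = 384.77 + 183.61 = 568.38.
Under uncorrelated errors the observed covariances equal the true-score covariances, so only the own-variance terms attenuate.
True-score variance = [13.1²·0.83 + 14.6²·0.63] + 183.61 = 276.727 + 183.61 = 460.337.
Reliability = 460.337 / 568.38 = 0.810.

0.810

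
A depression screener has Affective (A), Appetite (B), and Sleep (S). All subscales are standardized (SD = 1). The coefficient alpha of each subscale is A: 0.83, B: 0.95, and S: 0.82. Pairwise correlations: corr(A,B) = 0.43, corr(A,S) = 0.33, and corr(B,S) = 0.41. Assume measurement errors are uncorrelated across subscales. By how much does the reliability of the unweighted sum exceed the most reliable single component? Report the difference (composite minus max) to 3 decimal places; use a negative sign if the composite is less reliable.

Var(sum) = 3 + 2.34 = 5.34; true-score variance = 2.6 + 2.34 = 4.94; composite reliability = 0.9251.
Max component reliability = 0.9500.
Difference = 0.9251 − 0.9500 = -0.025.

-0.025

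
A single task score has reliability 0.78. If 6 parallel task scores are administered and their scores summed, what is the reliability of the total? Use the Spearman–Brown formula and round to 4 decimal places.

ρ_k = kρ / (1 + (k−1)ρ) = 6·0.78 / (1 + 5·0.78) = 4.680 / 4.900 = 0.9551.

0.9551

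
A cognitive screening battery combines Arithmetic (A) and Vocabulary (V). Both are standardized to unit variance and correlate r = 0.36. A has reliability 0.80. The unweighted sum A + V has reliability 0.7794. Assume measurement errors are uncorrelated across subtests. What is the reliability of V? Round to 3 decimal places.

Var(A+V) = 2 + 2·0.36 = 2.720.
True-score variance = ρ_A + ρ_V + 2·0.36, so 0.7794 = (0.80 + ρ_V + 0.72) / 2.720.
ρ_V = 0.7794·2.720 − 0.80 − 0.72 = 0.600.

0.600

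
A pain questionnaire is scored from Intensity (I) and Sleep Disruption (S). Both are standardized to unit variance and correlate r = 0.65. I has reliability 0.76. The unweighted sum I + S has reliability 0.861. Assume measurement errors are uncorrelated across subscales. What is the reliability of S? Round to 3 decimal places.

Var(I+S) = 2 + 2·0.65 = 3.300.
True-score variance = ρ_I + ρ_S + 2·0.65, so 0.861 = (0.76 + ρ_S + 1.30) / 3.300.
ρ_S = 0.861·3.300 − 0.76 − 1.30 = 0.781.

0.781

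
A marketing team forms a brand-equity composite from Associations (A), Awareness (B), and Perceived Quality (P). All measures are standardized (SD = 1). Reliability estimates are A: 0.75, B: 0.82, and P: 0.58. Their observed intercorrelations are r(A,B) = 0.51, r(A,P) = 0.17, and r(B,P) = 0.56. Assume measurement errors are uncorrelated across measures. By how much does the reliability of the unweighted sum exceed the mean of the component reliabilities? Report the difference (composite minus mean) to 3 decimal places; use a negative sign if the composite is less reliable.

Var(sum) = 3 + 2.48 = 5.48; true-score variance = 2.15 + 2.48 = 4.63; composite reliability = 0.8449.
Mean component reliability = 0.7167.
Difference = 0.8449 − 0.7167 = 0.128.

0.128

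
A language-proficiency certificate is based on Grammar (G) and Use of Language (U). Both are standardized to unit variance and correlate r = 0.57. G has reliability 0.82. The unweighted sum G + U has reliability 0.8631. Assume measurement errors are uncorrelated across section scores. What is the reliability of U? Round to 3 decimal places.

0.750

Var(G+U) = 2 + 2·0.57 = 3.140.
True-score variance = ρ_G + ρ_U + 2·0.57, so 0.8631 = (0.82 + ρ_U + 1.14) / 3.140.
ρ_U = 0.8631·3.140 − 0.82 − 1.14 = 0.750.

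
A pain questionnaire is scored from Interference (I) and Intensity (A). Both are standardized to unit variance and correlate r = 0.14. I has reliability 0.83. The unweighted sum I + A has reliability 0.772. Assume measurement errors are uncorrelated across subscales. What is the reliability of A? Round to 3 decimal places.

Var(I+A) = 2 + 2·0.14 = 2.280.
True-score variance = ρ_I + ρ_A + 2·0.14, so 0.772 = (0.83 + ρ_A + 0.28) / 2.280.
ρ_A = 0.772·2.280 − 0.83 − 0.28 = 0.650.

0.650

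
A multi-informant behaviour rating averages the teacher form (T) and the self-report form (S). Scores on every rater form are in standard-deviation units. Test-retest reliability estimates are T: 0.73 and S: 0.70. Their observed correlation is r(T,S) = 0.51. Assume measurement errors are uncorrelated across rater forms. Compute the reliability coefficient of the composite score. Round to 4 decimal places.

Var(T+S) = 2 + 2·[0.51] = 2 + 1.02 = 3.02.
Under uncorrelated errors the observed covariances equal the true-score covariances, so only the own-variance terms attenuate.
True-score variance = [0.73 + 0.70] + 1.02 = 1.43 + 1.02 = 2.45.
Reliability = 2.45 / 3.02 = 0.8113.

0.8113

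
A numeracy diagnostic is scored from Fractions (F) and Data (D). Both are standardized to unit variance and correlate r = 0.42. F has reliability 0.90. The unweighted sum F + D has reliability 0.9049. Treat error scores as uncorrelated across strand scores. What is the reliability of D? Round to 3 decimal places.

Var(F+D) = 2 + 2·0.42 = 2.840.
True-score variance = ρ_F + ρ_D + 2·0.42, so 0.9049 = (0.90 + ρ_D + 0.84) / 2.840.
ρ_D = 0.9049·2.840 − 0.90 − 0.84 = 0.830.

0.830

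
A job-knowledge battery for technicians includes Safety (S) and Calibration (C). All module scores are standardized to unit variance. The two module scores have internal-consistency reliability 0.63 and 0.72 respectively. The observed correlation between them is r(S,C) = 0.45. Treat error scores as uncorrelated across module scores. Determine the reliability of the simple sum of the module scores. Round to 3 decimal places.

Var(S+C) = 2 + 2·[0.45] = 2 + 0.9 = 2.9.
Because errors are independent across components, Cov(Tᵢ,Tⱼ) = Cov(Xᵢ,Xⱼ); the off-diagonal part of the true-score variance is the same as above.
True-score variance = [0.63 + 0.72] + 0.9 = 1.35 + 0.9 = 2.25.
Reliability = 2.25 / 2.9 = 0.776.

0.776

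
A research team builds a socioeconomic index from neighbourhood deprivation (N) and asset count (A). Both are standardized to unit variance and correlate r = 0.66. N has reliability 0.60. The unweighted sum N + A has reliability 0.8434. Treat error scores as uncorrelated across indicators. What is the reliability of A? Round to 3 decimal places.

Var(N+A) = 2 + 2·0.66 = 3.320.
True-score variance = ρ_N + ρ_A + 2·0.66, so 0.8434 = (0.60 + ρ_A + 1.32) / 3.320.
ρ_A = 0.8434·3.320 − 0.60 − 1.32 = 0.880.

0.880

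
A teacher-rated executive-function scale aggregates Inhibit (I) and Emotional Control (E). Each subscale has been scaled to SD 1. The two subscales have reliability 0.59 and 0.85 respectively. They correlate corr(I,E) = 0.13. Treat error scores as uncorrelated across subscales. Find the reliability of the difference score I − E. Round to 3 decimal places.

0.678

Var(I−E) = 1 + 1 − 2·0.13 = 2 − 0.26 = 1.74.
With uncorrelated errors the cross-covariances are all true-score covariance, so they carry over unchanged; only the diagonal terms shrink to ρᵢσᵢ².
True-score variance = [0.59 + 0.85] − 0.26 = 1.44 − 0.26 = 1.18.
Reliability = 1.18 / 1.74 = 0.678.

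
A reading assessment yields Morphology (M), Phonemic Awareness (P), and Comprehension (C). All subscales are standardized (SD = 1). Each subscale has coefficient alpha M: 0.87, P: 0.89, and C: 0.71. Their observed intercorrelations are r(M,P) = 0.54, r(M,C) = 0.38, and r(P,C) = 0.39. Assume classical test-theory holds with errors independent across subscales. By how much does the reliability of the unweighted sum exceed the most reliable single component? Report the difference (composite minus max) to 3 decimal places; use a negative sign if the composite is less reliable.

Var(sum) = 3 + 2.62 = 5.62; true-score variance = 2.47 + 2.62 = 5.09; composite reliability = 0.9057.
Max component reliability = 0.8900.
Difference = 0.9057 − 0.8900 = 0.016.

0.016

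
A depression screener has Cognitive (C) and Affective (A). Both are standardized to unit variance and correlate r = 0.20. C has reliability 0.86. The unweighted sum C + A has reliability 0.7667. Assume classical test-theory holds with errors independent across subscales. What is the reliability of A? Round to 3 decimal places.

0.580

Var(C+A) = 2 + 2·0.20 = 2.400.
True-score variance = ρ_C + ρ_A + 2·0.20, so 0.7667 = (0.86 + ρ_A + 0.40) / 2.400.
ρ_A = 0.7667·2.400 − 0.86 − 0.40 = 0.580.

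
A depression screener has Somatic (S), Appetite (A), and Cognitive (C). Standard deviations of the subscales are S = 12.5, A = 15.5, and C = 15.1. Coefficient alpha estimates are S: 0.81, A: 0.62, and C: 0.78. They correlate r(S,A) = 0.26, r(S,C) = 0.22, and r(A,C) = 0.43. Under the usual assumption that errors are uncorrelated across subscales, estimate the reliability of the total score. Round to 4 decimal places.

Var(S+A+C) = 12.5² + 15.5² + 15.1² + 2·[12.5·15.5·0.26 + 12.5·15.1·0.22 + 15.5·15.1·0.43] = 624.51 + 385.083 = 1009.59.
Because errors are independent across components, Cov(Tᵢ,Tⱼ) = Cov(Xᵢ,Xⱼ); the off-diagonal part of the true-score variance is the same as above.
True-score variance = [12.5²·0.81 + 15.5²·0.62 + 15.1²·0.78] + 385.083 = 453.365 + 385.083 = 838.448.
Reliability = 838.448 / 1009.59 = 0.8305.

0.8305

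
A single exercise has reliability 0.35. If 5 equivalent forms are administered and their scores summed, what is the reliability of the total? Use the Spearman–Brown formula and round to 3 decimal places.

ρ_k = kρ / (1 + (k−1)ρ) = 5·0.35 / (1 + 4·0.35) = 1.750 / 2.400 = 0.729.

0.729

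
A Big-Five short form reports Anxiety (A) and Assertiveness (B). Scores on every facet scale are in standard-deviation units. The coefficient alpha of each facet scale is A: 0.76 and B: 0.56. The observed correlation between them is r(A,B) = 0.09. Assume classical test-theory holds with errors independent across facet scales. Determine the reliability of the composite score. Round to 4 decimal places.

0.6881

Var(A+B) = 2 + 2·[0.09] = 2 + 0.18 = 2.18.
With uncorrelated errors the cross-covariances are all true-score covariance, so they carry over unchanged; only the diagonal terms shrink to ρᵢσᵢ².
True-score variance = [0.76 + 0.56] + 0.18 = 1.32 + 0.18 = 1.5.
Reliability = 1.5 / 2.18 = 0.6881.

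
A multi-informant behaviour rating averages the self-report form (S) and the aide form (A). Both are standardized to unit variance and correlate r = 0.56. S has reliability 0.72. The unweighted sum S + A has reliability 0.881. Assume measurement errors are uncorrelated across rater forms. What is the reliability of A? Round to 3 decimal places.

Var(S+A) = 2 + 2·0.56 = 3.120.
True-score variance = ρ_S + ρ_A + 2·0.56, so 0.881 = (0.72 + ρ_A + 1.12) / 3.120.
ρ_A = 0.881·3.120 − 0.72 − 1.12 = 0.909.

0.909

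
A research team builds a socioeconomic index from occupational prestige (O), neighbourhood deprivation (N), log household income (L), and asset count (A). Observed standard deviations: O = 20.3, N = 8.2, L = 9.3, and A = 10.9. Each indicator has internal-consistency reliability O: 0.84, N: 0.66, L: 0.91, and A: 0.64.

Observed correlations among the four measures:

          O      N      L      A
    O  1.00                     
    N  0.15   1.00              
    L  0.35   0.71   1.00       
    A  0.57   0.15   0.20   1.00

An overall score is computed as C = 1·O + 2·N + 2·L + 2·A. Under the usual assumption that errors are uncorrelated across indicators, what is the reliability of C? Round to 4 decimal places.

0.8830

Var(C) = 20.3² + 2²·8.2² + 2²·9.3² + 2²·10.9² + 2·[2·20.3·8.2·0.15 + 2·20.3·9.3·0.35 + 2·20.3·10.9·0.57 + 4·8.2·9.3·0.71 + 4·8.2·10.9·0.15 + 4·9.3·10.9·0.20] = 1502.25 + 1571.28 = 3073.53.
Under uncorrelated errors the observed covariances equal the true-score covariances, so only the own-variance terms attenuate.
True-score variance = [20.3²·0.84 + 2²·8.2²·0.66 + 2²·9.3²·0.91 + 2²·10.9²·0.64] + 1571.28 = 1142.65 + 1571.28 = 2713.93.
Reliability = 2713.93 / 3073.53 = 0.8830.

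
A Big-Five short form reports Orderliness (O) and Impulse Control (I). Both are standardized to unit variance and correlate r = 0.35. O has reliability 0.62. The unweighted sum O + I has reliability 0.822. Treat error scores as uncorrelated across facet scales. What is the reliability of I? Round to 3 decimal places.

Var(O+I) = 2 + 2·0.35 = 2.700.
True-score variance = ρ_O + ρ_I + 2·0.35, so 0.822 = (0.62 + ρ_I + 0.70) / 2.700.
ρ_I = 0.822·2.700 − 0.62 − 0.70 = 0.899.

0.899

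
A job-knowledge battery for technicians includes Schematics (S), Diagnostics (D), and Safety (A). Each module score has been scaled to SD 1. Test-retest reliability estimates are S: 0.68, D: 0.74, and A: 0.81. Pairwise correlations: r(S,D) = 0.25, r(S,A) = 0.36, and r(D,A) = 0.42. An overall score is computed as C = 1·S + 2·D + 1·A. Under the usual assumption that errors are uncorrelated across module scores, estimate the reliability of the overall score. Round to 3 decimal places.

0.835

Var(C) = 1 + 2² + 1 + 2·[2·0.25 + 0.36 + 2·0.42] = 6 + 3.4 = 9.4.
With uncorrelated errors the cross-covariances are all true-score covariance, so they carry over unchanged; only the diagonal terms shrink to ρᵢσᵢ².
True-score variance = [0.68 + 2²·0.74 + 0.81] + 3.4 = 4.45 + 3.4 = 7.85.
Reliability = 7.85 / 9.4 = 0.835.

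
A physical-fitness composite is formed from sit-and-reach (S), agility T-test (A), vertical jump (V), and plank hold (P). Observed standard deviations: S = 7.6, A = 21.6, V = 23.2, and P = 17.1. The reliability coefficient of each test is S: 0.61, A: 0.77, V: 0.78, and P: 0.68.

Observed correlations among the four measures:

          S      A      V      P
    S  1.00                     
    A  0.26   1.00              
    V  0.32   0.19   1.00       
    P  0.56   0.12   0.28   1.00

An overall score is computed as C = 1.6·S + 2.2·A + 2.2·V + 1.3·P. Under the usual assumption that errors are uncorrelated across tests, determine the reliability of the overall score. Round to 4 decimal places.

0.8427

Var(C) = 1.6²·7.6² + 2.2²·21.6² + 2.2²·23.2² + 1.3²·17.1² + 2·[3.52·7.6·21.6·0.26 + 3.52·7.6·23.2·0.32 + 2.08·7.6·17.1·0.56 + 4.84·21.6·23.2·0.19 + 2.86·21.6·17.1·0.12 + 2.86·23.2·17.1·0.28] = 5505.27 + 2811.02 = 8316.29.
Because errors are independent across components, Cov(Tᵢ,Tⱼ) = Cov(Xᵢ,Xⱼ); the off-diagonal part of the true-score variance is the same as above.
True-score variance = [1.6²·7.6²·0.61 + 2.2²·21.6²·0.77 + 2.2²·23.2²·0.78 + 1.3²·17.1²·0.68] + 2811.02 = 4196.98 + 2811.02 = 7008.
Reliability = 7008 / 8316.29 = 0.8427.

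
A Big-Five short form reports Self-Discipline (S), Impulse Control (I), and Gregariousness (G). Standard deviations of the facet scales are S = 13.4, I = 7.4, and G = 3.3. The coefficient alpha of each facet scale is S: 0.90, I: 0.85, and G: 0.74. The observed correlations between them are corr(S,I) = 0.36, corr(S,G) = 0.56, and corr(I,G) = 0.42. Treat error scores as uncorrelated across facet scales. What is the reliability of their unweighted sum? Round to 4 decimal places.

0.9250

Var(S+I+G) = 13.4² + 7.4² + 3.3² + 2·[13.4·7.4·0.36 + 13.4·3.3·0.56 + 7.4·3.3·0.42] = 245.21 + 141.434 = 386.644.
Because errors are independent across components, Cov(Tᵢ,Tⱼ) = Cov(Xᵢ,Xⱼ); the off-diagonal part of the true-score variance is the same as above.
True-score variance = [13.4²·0.90 + 7.4²·0.85 + 3.3²·0.74] + 141.434 = 216.209 + 141.434 = 357.643.
Reliability = 357.643 / 386.644 = 0.9250.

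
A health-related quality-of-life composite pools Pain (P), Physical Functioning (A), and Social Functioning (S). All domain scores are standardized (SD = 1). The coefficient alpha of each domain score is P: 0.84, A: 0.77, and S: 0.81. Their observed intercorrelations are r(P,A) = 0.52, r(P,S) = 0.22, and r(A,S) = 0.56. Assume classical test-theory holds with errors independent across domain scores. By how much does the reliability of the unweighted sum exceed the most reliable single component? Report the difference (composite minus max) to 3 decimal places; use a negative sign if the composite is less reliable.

Var(sum) = 3 + 2.6 = 5.6; true-score variance = 2.42 + 2.6 = 5.02; composite reliability = 0.8964.
Max component reliability = 0.8400.
Difference = 0.8964 − 0.8400 = 0.056.

0.056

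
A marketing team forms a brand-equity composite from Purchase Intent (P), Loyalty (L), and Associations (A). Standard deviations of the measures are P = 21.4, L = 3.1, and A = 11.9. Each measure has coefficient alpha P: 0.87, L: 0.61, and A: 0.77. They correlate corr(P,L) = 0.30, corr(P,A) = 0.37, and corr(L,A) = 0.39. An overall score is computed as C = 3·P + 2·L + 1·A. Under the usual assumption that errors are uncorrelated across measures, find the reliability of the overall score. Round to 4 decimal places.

Var(C) = 3²·21.4² + 2²·3.1² + 11.9² + 2·[6·21.4·3.1·0.30 + 3·21.4·11.9·0.37 + 2·3.1·11.9·0.39] = 4301.69 + 861.718 = 5163.41.
Because errors are independent across components, Cov(Tᵢ,Tⱼ) = Cov(Xᵢ,Xⱼ); the off-diagonal part of the true-score variance is the same as above.
True-score variance = [3²·21.4²·0.87 + 2²·3.1²·0.61 + 11.9²·0.77] + 861.718 = 3718.31 + 861.718 = 4580.03.
Reliability = 4580.03 / 5163.41 = 0.8870.

0.8870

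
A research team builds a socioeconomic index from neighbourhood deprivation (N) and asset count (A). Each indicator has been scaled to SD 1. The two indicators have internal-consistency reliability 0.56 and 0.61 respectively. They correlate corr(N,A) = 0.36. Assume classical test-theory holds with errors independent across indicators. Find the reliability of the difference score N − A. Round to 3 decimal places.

0.352

Var(N−A) = 1 + 1 − 2·0.36 = 2 − 0.72 = 1.28.
Because errors are independent across components, Cov(Tᵢ,Tⱼ) = Cov(Xᵢ,Xⱼ); the off-diagonal part of the true-score variance is the same as above.
True-score variance = [0.56 + 0.61] − 0.72 = 1.17 − 0.72 = 0.45.
Reliability = 0.45 / 1.28 = 0.352.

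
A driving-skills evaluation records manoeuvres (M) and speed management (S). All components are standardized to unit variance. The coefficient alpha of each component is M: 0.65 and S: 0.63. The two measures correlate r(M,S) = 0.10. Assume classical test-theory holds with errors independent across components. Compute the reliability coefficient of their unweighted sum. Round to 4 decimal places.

0.6727

Var(M+S) = 2 + 2·[0.10] = 2 + 0.2 = 2.2.
Because errors are independent across components, Cov(Tᵢ,Tⱼ) = Cov(Xᵢ,Xⱼ); the off-diagonal part of the true-score variance is the same as above.
True-score variance = [0.65 + 0.63] + 0.2 = 1.28 + 0.2 = 1.48.
Reliability = 1.48 / 2.2 = 0.6727.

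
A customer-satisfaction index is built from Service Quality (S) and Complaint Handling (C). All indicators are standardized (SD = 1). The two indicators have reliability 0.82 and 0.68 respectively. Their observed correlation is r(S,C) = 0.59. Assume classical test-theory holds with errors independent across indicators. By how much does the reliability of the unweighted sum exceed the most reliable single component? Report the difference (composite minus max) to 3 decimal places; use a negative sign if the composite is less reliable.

Var(sum) = 2 + 1.18 = 3.18; true-score variance = 1.5 + 1.18 = 2.68; composite reliability = 0.8428.
Max component reliability = 0.8200.
Difference = 0.8428 − 0.8200 = 0.023.

0.023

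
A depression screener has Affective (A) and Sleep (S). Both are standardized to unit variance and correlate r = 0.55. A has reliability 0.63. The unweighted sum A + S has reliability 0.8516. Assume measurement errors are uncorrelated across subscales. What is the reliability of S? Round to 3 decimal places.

0.910

Var(A+S) = 2 + 2·0.55 = 3.100.
True-score variance = ρ_A + ρ_S + 2·0.55, so 0.8516 = (0.63 + ρ_S + 1.10) / 3.100.
ρ_S = 0.8516·3.100 − 0.63 − 1.10 = 0.910.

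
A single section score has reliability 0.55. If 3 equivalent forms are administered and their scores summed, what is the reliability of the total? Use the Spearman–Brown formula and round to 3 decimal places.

0.786

ρ_k = kρ / (1 + (k−1)ρ) = 3·0.55 / (1 + 2·0.55) = 1.650 / 2.100 = 0.786.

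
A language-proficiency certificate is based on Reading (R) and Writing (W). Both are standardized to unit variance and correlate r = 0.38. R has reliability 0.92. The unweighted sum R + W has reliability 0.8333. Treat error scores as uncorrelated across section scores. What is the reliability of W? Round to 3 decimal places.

Var(R+W) = 2 + 2·0.38 = 2.760.
True-score variance = ρ_R + ρ_W + 2·0.38, so 0.8333 = (0.92 + ρ_W + 0.76) / 2.760.
ρ_W = 0.8333·2.760 − 0.92 − 0.76 = 0.620.

0.620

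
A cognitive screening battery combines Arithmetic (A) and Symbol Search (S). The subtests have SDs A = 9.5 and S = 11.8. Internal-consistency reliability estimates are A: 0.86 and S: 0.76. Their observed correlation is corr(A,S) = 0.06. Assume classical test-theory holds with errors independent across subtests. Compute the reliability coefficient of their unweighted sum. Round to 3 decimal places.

0.810

Var(A+S) = 9.5² + 11.8² + 2·[9.5·11.8·0.06] = 229.49 + 13.452 = 242.942.
Because errors are independent across components, Cov(Tᵢ,Tⱼ) = Cov(Xᵢ,Xⱼ); the off-diagonal part of the true-score variance is the same as above.
True-score variance = [9.5²·0.86 + 11.8²·0.76] + 13.452 = 183.437 + 13.452 = 196.889.
Reliability = 196.889 / 242.942 = 0.810.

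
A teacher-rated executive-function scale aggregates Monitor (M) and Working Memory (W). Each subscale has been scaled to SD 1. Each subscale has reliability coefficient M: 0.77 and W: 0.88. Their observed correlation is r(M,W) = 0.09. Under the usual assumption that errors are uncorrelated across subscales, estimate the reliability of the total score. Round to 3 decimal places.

Var(M+W) = 2 + 2·[0.09] = 2 + 0.18 = 2.18.
Under uncorrelated errors the observed covariances equal the true-score covariances, so only the own-variance terms attenuate.
True-score variance = [0.77 + 0.88] + 0.18 = 1.65 + 0.18 = 1.83.
Reliability = 1.83 / 2.18 = 0.839.

0.839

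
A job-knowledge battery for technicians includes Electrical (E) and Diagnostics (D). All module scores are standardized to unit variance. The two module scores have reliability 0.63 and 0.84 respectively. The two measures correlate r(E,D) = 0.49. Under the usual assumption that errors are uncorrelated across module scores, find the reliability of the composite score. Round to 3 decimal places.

Var(E+D) = 2 + 2·[0.49] = 2 + 0.98 = 2.98.
Under uncorrelated errors the observed covariances equal the true-score covariances, so only the own-variance terms attenuate.
True-score variance = [0.63 + 0.84] + 0.98 = 1.47 + 0.98 = 2.45.
Reliability = 2.45 / 2.98 = 0.822.

0.822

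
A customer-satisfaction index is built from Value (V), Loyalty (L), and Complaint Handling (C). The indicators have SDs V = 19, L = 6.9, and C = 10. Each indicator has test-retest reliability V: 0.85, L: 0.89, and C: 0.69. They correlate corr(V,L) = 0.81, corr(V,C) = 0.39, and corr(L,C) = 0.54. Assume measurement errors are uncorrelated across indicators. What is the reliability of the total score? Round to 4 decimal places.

Var(V+L+C) = 19² + 6.9² + 10² + 2·[19·6.9·0.81 + 19·10·0.39 + 6.9·10·0.54] = 508.61 + 435.102 = 943.712.
With uncorrelated errors the cross-covariances are all true-score covariance, so they carry over unchanged; only the diagonal terms shrink to ρᵢσᵢ².
True-score variance = [19²·0.85 + 6.9²·0.89 + 10²·0.69] + 435.102 = 418.223 + 435.102 = 853.325.
Reliability = 853.325 / 943.712 = 0.9042.

0.9042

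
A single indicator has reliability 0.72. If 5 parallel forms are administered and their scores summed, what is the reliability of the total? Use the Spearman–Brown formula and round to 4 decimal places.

0.9278

ρ_k = kρ / (1 + (k−1)ρ) = 5·0.72 / (1 + 4·0.72) = 3.600 / 3.880 = 0.9278.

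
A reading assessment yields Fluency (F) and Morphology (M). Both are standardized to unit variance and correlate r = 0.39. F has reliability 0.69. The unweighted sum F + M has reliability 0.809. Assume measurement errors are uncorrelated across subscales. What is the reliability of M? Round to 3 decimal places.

Var(F+M) = 2 + 2·0.39 = 2.780.
True-score variance = ρ_F + ρ_M + 2·0.39, so 0.809 = (0.69 + ρ_M + 0.78) / 2.780.
ρ_M = 0.809·2.780 − 0.69 − 0.78 = 0.779.

0.779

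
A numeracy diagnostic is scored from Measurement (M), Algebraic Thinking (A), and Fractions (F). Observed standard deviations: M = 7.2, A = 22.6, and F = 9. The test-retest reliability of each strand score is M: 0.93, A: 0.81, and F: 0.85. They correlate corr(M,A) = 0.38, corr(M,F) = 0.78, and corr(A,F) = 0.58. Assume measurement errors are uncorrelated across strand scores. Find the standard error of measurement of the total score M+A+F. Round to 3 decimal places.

Var(total) = 643.6 + 460.699 = 1104.3.
True-score variance = 530.777 + 460.699 = 991.476, so reliability = 0.8978.
Error variance = 1104.3 − 991.476 = 112.823; SEM = √112.823 = 10.622.

10.622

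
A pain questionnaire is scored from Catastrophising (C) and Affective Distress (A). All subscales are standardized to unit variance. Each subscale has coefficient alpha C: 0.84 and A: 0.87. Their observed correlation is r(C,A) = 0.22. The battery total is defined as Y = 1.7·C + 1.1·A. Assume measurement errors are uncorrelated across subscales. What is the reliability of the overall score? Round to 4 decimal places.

Var(Y) = 1.7² + 1.1² + 2·[1.87·0.22] = 4.1 + 0.8228 = 4.9228.
Under uncorrelated errors the observed covariances equal the true-score covariances, so only the own-variance terms attenuate.
True-score variance = [1.7²·0.84 + 1.1²·0.87] + 0.8228 = 3.4803 + 0.8228 = 4.3031.
Reliability = 4.3031 / 4.9228 = 0.8741.

0.8741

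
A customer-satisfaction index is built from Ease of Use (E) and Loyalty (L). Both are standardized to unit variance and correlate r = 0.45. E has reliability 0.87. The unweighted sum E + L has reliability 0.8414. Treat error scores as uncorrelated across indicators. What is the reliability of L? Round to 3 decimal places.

0.670

Var(E+L) = 2 + 2·0.45 = 2.900.
True-score variance = ρ_E + ρ_L + 2·0.45, so 0.8414 = (0.87 + ρ_L + 0.90) / 2.900.
ρ_L = 0.8414·2.900 − 0.87 − 0.90 = 0.670.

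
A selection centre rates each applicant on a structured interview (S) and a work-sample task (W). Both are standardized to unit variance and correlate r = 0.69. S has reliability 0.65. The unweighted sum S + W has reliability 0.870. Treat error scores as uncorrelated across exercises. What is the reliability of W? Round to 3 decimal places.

Var(S+W) = 2 + 2·0.69 = 3.380.
True-score variance = ρ_S + ρ_W + 2·0.69, so 0.870 = (0.65 + ρ_W + 1.38) / 3.380.
ρ_W = 0.870·3.380 − 0.65 − 1.38 = 0.911.

0.911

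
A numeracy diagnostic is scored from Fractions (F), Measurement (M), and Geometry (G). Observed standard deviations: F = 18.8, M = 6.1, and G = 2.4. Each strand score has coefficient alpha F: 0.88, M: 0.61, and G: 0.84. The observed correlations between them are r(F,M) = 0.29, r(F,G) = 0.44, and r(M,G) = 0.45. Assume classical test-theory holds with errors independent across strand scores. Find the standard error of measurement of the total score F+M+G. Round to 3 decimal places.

Var(total) = 396.41 + 119.396 = 515.806.
True-score variance = 338.564 + 119.396 = 457.96, so reliability = 0.8879.
Error variance = 515.806 − 457.96 = 57.8463; SEM = √57.8463 = 7.606.

7.606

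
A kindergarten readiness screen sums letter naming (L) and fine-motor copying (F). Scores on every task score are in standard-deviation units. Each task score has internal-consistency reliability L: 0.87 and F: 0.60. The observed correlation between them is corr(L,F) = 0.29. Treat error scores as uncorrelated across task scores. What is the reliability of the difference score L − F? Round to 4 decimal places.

0.6268

Var(L−F) = 1 + 1 − 2·0.29 = 2 − 0.58 = 1.42.
Because errors are independent across components, Cov(Tᵢ,Tⱼ) = Cov(Xᵢ,Xⱼ); the off-diagonal part of the true-score variance is the same as above.
True-score variance = [0.87 + 0.60] − 0.58 = 1.47 − 0.58 = 0.89.
Reliability = 0.89 / 1.42 = 0.6268.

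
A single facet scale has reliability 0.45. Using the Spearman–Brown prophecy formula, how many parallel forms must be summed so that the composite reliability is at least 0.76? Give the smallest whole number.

k ≥ ρ*(1−ρ₁)/(ρ₁(1−ρ*)) = 0.76·0.55 / (0.45·0.24) = 3.870.
Smallest integer k = 4.

4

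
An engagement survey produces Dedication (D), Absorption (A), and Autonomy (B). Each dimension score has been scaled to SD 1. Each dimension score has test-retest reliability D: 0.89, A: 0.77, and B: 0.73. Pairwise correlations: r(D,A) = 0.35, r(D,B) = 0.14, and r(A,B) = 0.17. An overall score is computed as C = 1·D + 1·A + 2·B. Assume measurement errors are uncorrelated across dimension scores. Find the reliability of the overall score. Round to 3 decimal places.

Var(C) = 1 + 1 + 2² + 2·[0.35 + 2·0.14 + 2·0.17] = 6 + 1.94 = 7.94.
Under uncorrelated errors the observed covariances equal the true-score covariances, so only the own-variance terms attenuate.
True-score variance = [0.89 + 0.77 + 2²·0.73] + 1.94 = 4.58 + 1.94 = 6.52.
Reliability = 6.52 / 7.94 = 0.821.

0.821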